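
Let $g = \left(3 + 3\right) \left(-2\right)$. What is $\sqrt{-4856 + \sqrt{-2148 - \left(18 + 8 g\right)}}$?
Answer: $\sqrt{-4856 + 3 i \sqrt{230}} \approx 0.3264 + 69.686 i$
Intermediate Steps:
$g = -12$ ($g = 6 \left(-2\right) = -12$)
$\sqrt{-4856 + \sqrt{-2148 - \left(18 + 8 g\right)}} = \sqrt{-4856 + \sqrt{-2148 - -78}} = \sqrt{-4856 + \sqrt{-2148 + \left(96 - 18\right)}} = \sqrt{-4856 + \sqrt{-2148 + 78}} = \sqrt{-4856 + \sqrt{-2070}} = \sqrt{-4856 + 3 i \sqrt{230}}$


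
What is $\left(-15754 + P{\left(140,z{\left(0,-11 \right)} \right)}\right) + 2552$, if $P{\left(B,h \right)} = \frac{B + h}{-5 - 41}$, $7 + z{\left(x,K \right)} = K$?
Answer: $- \frac{303707}{23} \approx -13205.0$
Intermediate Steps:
$z{\left(x,K \right)} = -7 + K$
$P{\left(B,h \right)} = - \frac{B}{46} - \frac{h}{46}$ ($P{\left(B,h \right)} = \frac{B + h}{-46} = \left(B + h\right) \left(- \frac{1}{46}\right) = - \frac{B}{46} - \frac{h}{46}$)
$\left(-15754 + P{\left(140,z{\left(0,-11 \right)} \right)}\right) + 2552 = \left(-15754 - \left(\frac{70}{23} + \frac{-7 - 11}{46}\right)\right) + 2552 = \left(-15754 - \frac{61}{23}\right) + 2552 = - \frac{362403}{23} + 2552 = - \frac{303707}{23}$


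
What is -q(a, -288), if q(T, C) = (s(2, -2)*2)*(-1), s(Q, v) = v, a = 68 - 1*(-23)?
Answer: -4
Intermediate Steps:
a = 91 (a = 68 + 23 = 91)
q(T, C) = 4 (q(T, C) = -2*2*(-1) = -4*(-1) = 4)
-q(a, -288) = -1*4 = -4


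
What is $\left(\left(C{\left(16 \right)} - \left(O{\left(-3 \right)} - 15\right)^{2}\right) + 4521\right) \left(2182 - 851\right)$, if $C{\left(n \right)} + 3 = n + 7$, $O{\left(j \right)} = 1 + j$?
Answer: $5659412$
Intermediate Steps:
$C{\left(n \right)} = 4 + n$ ($C{\left(n \right)} = -3 + \left(n + 7\right) = -3 + \left(7 + n\right) = 4 + n$)
$\left(\left(C{\left(16 \right)} - \left(O{\left(-3 \right)} - 15\right)^{2}\right) + 4521\right) \left(2182 - 851\right) = \left(\left(\left(4 + 16\right) - \left(\left(1 - 3\right) - 15\right)^{2}\right) + 4521\right) \left(2182 - 851\right) = \left(\left(20 - \left(-2 - 15\right)^{2}\right) + 4521\right) 1331 = \left(\left(20 - \left(-17\right)^{2}\right) + 4521\right) 1331 = \left(\left(20 - 289\right) + 4521\right) 1331 = \left(-269 + 4521\right) 1331 = 4252 \cdot 1331 = 5659412$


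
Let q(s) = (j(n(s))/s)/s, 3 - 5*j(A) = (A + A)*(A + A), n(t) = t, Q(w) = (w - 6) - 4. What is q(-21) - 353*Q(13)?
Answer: -778952/735 ≈ -1059.8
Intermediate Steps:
Q(w) = -10 + w (Q(w) = (-6 + w) - 4 = -10 + w)
j(A) = ⅗ - 4*A²/5 (j(A) = ⅗ - (A + A)*(A + A)/5 = ⅗ - 2*A*2*A/5 = ⅗ - 4*A²/5)
q(s) = (⅗ - 4*s²/5)/s² (q(s) = ((⅗ - 4*s²/5)/s)/s = (⅗ - 4*s²/5)/s²)
q(-21) - 353*Q(13) = (-⅘ + (⅗)/(-21)²) - 353*(-10 + 13) = (-⅘ + (⅗)*(1/441)) - 353*3 = (-⅘ + 1/735) - 1059 = -587/735 - 1059 = -778952/735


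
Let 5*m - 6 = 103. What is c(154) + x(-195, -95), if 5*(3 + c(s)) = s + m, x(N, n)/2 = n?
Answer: -3946/25 ≈ -157.84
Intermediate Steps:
x(N, n) = 2*n
m = 109/5 (m = 6/5 + (⅕)*103 = 6/5 + 103/5 = 109/5 ≈ 21.800)
c(s) = 34/25 + s/5 (c(s) = -3 + (s + 109/5)/5 = -3 + (109/5 + s)/5 = -3 + (109/25 + s/5) = 34/25 + s/5)
c(154) + x(-195, -95) = (34/25 + (⅕)*154) + 2*(-95) = (34/25 + 154/5) - 190 = 804/25 - 190 = -3946/25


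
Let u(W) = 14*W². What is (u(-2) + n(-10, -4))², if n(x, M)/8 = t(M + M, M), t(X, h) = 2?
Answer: 5184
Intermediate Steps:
n(x, M) = 16 (n(x, M) = 8*2 = 16)
(u(-2) + n(-10, -4))² = (14*(-2)² + 16)² = (14*4 + 16)² = (56 + 16)² = 72² = 5184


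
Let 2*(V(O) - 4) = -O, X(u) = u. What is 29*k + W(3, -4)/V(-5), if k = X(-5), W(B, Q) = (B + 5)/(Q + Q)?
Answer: -1887/13 ≈ -145.15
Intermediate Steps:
W(B, Q) = (5 + B)/(2*Q) (W(B, Q) = (5 + B)/((2*Q)) = (5 + B)*(1/(2*Q)) = (5 + B)/(2*Q))
k = -5
V(O) = 4 - O/2 (V(O) = 4 + (-O)/2 = 4 - O/2)
29*k + W(3, -4)/V(-5) = 29*(-5) + ((1/2)*(5 + 3)/(-4))/(4 - 1/2*(-5)) = -145 + ((1/2)*(-1/4)*8)/(4 + 5/2) = -145 - 1/13/2 = -145 - 1*2/13 = -145 - 2/13 = -1887/13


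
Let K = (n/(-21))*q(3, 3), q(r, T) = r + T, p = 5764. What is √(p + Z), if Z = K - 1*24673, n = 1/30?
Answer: I*√208471830/105 ≈ 137.51*I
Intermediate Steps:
q(r, T) = T + r
n = 1/30 ≈ 0.033333
K = -1/105 (K = ((1/30)/(-21))*(3 + 3) = ((1/30)*(-1/21))*6 = -1/630*6 = -1/105 ≈ -0.0095238)
Z = -2590666/105 (Z = -1/105 - 1*24673 = -1/105 - 24673 = -2590666/105 ≈ -24673.)
√(p + Z) = √(5764 - 2590666/105) = √(-1985446/105) = I*√208471830/105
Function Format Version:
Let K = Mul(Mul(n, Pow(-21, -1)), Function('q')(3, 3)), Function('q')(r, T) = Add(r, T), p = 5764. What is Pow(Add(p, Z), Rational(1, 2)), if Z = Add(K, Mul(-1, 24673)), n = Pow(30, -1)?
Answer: Mul(Rational(1, 105), I, Pow(208471830, Rational(1, 2))) ≈ Mul(137.51, I)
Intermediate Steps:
Function('q')(r, T) = Add(T, r)
n = Rational(1, 30) ≈ 0.033333
K = Rational(-1, 105) (K = Mul(Mul(Rational(1, 30), Pow(-21, -1)), Add(3, 3)) = Mul(Mul(Rational(1, 30), Rational(-1, 21)), 6) = Mul(Rational(-1, 630), 6) = Rational(-1, 105) ≈ -0.0095238)
Z = Rational(-2590666, 105) (Z = Add(Rational(-1, 105), Mul(-1, 24673)) = Add(Rational(-1, 105), -24673) = Rational(-2590666, 105) ≈ -24673.)
Pow(Add(p, Z), Rational(1, 2)) = Pow(Add(5764, Rational(-2590666, 105)), Rational(1, 2)) = Pow(Rational(-1985446, 105), Rational(1, 2)) = Mul(Rational(1, 105), I, Pow(208471830, Rational(1, 2)))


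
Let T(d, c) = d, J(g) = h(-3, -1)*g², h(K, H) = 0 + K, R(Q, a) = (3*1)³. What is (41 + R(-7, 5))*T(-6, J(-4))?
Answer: -408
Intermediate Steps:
R(Q, a) = 27 (R(Q, a) = 3³ = 27)
h(K, H) = K
J(g) = -3*g²
(41 + R(-7, 5))*T(-6, J(-4)) = (41 + 27)*(-6) = 68*(-6) = -408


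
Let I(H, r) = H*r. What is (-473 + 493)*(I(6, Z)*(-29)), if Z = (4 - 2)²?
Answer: -13920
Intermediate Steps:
Z = 4 (Z = 2² = 4)
(-473 + 493)*(I(6, Z)*(-29)) = (-473 + 493)*((6*4)*(-29)) = 20*(24*(-29)) = 20*(-696) = -13920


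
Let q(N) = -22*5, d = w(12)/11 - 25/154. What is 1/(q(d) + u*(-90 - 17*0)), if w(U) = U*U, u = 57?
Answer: -1/5240 ≈ -0.00019084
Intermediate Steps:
w(U) = U**2
d = 181/14 (d = 12**2/11 - 25/154 = 144*(1/11) - 25*1/154 = 144/11 - 25/154 = 181/14 ≈ 12.929)
q(N) = -110
1/(q(d) + u*(-90 - 17*0)) = 1/(-110 + 57*(-90 - 17*0)) = 1/(-110 + 57*(-90 + 0)) = 1/(-110 + 57*(-90)) = 1/(-110 - 5130) = 1/(-5240) = -1/5240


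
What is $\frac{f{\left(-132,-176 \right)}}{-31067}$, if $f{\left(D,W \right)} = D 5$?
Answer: $\frac{660}{31067} \approx 0.021244$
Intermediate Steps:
$f{\left(D,W \right)} = 5 D$
$\frac{f{\left(-132,-176 \right)}}{-31067} = \frac{5 \left(-132\right)}{-31067} = \left(-660\right) \left(- \frac{1}{31067}\right) = \frac{660}{31067}$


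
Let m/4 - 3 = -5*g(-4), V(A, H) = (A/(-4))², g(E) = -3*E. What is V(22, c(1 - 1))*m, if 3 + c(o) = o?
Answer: -6897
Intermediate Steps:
c(o) = -3 + o
V(A, H) = A²/16 (V(A, H) = (A*(-¼))² = (-A/4)² = A²/16)
m = -228 (m = 12 + 4*(-(-15)*(-4)) = 12 + 4*(-5*12) = 12 + 4*(-60) = 12 - 240 = -228)
V(22, c(1 - 1))*m = ((1/16)*22²)*(-228) = ((1/16)*484)*(-228) = (121/4)*(-228) = -6897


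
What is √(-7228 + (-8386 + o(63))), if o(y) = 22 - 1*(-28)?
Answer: 2*I*√3891 ≈ 124.76*I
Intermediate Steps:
o(y) = 50 (o(y) = 22 + 28 = 50)
√(-7228 + (-8386 + o(63))) = √(-7228 + (-8386 + 50)) = √(-7228 - 8336) = √(-15564) = 2*I*√3891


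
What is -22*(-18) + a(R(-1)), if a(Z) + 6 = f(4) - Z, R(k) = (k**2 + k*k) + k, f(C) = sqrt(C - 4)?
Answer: 389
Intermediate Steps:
f(C) = sqrt(-4 + C)
R(k) = k + 2*k**2 (R(k) = (k**2 + k**2) + k = 2*k**2 + k = k + 2*k**2)
a(Z) = -6 - Z (a(Z) = -6 + (sqrt(-4 + 4) - Z) = -6 + (sqrt(0) - Z) = -6 + (0 - Z) = -6 - Z)
-22*(-18) + a(R(-1)) = -22*(-18) + (-6 - (-1)*(1 + 2*(-1))) = 396 + (-6 - (-1)*(1 - 2)) = 396 + (-6 - (-1)*(-1)) = 396 + (-6 - 1*1) = 396 + (-6 - 1) = 396 - 7 = 389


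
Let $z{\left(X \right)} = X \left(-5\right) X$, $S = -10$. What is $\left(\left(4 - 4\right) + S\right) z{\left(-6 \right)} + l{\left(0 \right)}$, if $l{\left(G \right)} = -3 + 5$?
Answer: $1802$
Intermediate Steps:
$l{\left(G \right)} = 2$
$z{\left(X \right)} = - 5 X^{2}$ ($z{\left(X \right)} = - 5 X X = - 5 X^{2}$)
$\left(\left(4 - 4\right) + S\right) z{\left(-6 \right)} + l{\left(0 \right)} = \left(\left(4 - 4\right) - 10\right) \left(- 5 \left(-6\right)^{2}\right) + 2 = \left(0 - 10\right) \left(\left(-5\right) 36\right) + 2 = \left(-10\right) \left(-180\right) + 2 = 1800 + 2 = 1802$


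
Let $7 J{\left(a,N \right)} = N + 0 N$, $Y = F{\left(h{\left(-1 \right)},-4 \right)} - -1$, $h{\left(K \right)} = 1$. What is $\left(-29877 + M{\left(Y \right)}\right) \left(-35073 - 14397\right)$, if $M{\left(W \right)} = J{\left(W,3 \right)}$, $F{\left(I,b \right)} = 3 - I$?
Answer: $\frac{10345957920}{7} \approx 1.478 \cdot 10^{9}$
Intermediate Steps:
$Y = 3$ ($Y = \left(3 - 1\right) - -1 = \left(3 - 1\right) + 1 = 2 + 1 = 3$)
$J{\left(a,N \right)} = \frac{N}{7}$ ($J{\left(a,N \right)} = \frac{N + 0 N}{7} = \frac{N + 0}{7} = \frac{N}{7}$)
$M{\left(W \right)} = \frac{3}{7}$ ($M{\left(W \right)} = \frac{1}{7} \cdot 3 = \frac{3}{7}$)
$\left(-29877 + M{\left(Y \right)}\right) \left(-35073 - 14397\right) = \left(-29877 + \frac{3}{7}\right) \left(-35073 - 14397\right) = \left(- \frac{209136}{7}\right) \left(-49470\right) = \frac{10345957920}{7}$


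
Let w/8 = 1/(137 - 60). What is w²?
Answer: 64/5929 ≈ 0.010794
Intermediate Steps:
w = 8/77 (w = 8/(137 - 60) = 8/77 ≈ 0.10390)
w² = (8/77)² = 64/5929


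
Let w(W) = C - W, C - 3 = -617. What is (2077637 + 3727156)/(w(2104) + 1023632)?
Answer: 5804793/1020914 ≈ 5.6859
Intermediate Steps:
C = -614 (C = 3 - 617 = -614)
w(W) = -614 - W
(2077637 + 3727156)/(w(2104) + 1023632) = (2077637 + 3727156)/((-614 - 1*2104) + 1023632) = 5804793/((-614 - 2104) + 1023632) = 5804793/(-2718 + 1023632) = 5804793/1020914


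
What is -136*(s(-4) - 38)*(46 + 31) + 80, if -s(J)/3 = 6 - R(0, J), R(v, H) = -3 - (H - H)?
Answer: 680760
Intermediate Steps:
R(v, H) = -3 (R(v, H) = -3 - 1*0 = -3 + 0 = -3)
s(J) = -27 (s(J) = -3*(6 - 1*(-3)) = -3*(6 + 3) = -3*9 = -27)
-136*(s(-4) - 38)*(46 + 31) + 80 = -136*(-27 - 38)*(46 + 31) + 80 = -(-8840)*77 + 80 = -136*(-5005) + 80 = 680680 + 80 = 680760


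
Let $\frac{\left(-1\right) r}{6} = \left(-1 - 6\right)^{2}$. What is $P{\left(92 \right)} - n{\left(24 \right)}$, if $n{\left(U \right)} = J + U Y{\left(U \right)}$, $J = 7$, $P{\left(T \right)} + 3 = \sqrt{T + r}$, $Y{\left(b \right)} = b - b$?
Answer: $-10 + i \sqrt{202} \approx -10.0 + 14.213 i$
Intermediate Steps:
$Y{\left(b \right)} = 0$
$r = -294$ ($r = - 6 \left(-1 - 6\right)^{2} = - 6 \left(-7\right)^{2} = \left(-6\right) 49 = -294$)
$P{\left(T \right)} = -3 + \sqrt{-294 + T}$ ($P{\left(T \right)} = -3 + \sqrt{T - 294} = -3 + \sqrt{-294 + T}$)
$n{\left(U \right)} = 7$ ($n{\left(U \right)} = 7 + U 0 = 7 + 0 = 7$)
$P{\left(92 \right)} - n{\left(24 \right)} = \left(-3 + \sqrt{-294 + 92}\right) - 7 = \left(-3 + \sqrt{-202}\right) - 7 = \left(-3 + i \sqrt{202}\right) - 7 = -10 + i \sqrt{202}$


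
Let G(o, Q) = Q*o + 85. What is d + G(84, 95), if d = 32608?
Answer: 40673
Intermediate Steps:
G(o, Q) = 85 + Q*o
d + G(84, 95) = 32608 + (85 + 95*84) = 32608 + (85 + 7980) = 32608 + 8065 = 40673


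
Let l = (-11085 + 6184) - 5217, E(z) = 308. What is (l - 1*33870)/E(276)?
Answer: -1571/11 ≈ -142.82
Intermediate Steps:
l = -10118 (l = -4901 - 5217 = -10118)
(l - 1*33870)/E(276) = (-10118 - 1*33870)/308 = (-10118 - 33870)*(1/308) = -43988*1/308 = -1571/11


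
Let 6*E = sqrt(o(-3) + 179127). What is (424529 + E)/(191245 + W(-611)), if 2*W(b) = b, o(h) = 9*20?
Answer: 849058/381879 + sqrt(19923)/381879 ≈ 2.2237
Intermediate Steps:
o(h) = 180
W(b) = b/2
E = sqrt(19923)/2 (E = sqrt(180 + 179127)/6 = sqrt(179307)/6 = (3*sqrt(19923))/6 = sqrt(19923)/2 ≈ 70.574)
(424529 + E)/(191245 + W(-611)) = (424529 + sqrt(19923)/2)/(191245 + (1/2)*(-611)) = (424529 + sqrt(19923)/2)/(191245 - 611/2) = (424529 + sqrt(19923)/2)/(381879/2) = (424529 + sqrt(19923)/2)*(2/381879) = 849058/381879 + sqrt(19923)/381879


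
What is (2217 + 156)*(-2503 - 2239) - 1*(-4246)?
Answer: -11248520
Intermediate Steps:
(2217 + 156)*(-2503 - 2239) - 1*(-4246) = 2373*(-4742) + 4246 = -11252766 + 4246 = -11248520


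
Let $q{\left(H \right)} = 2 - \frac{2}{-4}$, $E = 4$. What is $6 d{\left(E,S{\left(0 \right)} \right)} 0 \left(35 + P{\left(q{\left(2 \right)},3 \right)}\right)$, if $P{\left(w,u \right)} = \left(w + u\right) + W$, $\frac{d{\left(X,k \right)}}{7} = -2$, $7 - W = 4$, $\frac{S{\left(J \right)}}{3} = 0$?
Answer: $0$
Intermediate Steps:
$S{\left(J \right)} = 0$ ($S{\left(J \right)} = 3 \cdot 0 = 0$)
$W = 3$ ($W = 7 - 4 = 3$)
$q{\left(H \right)} = \frac{5}{2}$ ($q{\left(H \right)} = 2 - - \frac{1}{2} = 2 + \frac{1}{2} = \frac{5}{2}$)
$d{\left(X,k \right)} = -14$ ($d{\left(X,k \right)} = 7 \left(-2\right) = -14$)
$P{\left(w,u \right)} = 3 + u + w$ ($P{\left(w,u \right)} = \left(w + u\right) + 3 = \left(u + w\right) + 3 = 3 + u + w$)
$6 d{\left(E,S{\left(0 \right)} \right)} 0 \left(35 + P{\left(q{\left(2 \right)},3 \right)}\right) = 6 \left(-14\right) 0 \left(35 + \left(3 + 3 + \frac{5}{2}\right)\right) = \left(-84\right) 0 \left(35 + \frac{17}{2}\right) = 0 \cdot \frac{87}{2} = 0$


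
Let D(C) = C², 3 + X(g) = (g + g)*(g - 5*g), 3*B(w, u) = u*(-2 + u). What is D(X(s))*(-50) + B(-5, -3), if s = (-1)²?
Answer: -6045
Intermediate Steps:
B(w, u) = u*(-2 + u)/3 (B(w, u) = (u*(-2 + u))/3 = u*(-2 + u)/3)
s = 1
X(g) = -3 - 8*g² (X(g) = -3 + (g + g)*(g - 5*g) = -3 + (2*g)*(-4*g) = -3 - 8*g²)
D(X(s))*(-50) + B(-5, -3) = (-3 - 8*1²)²*(-50) + (⅓)*(-3)*(-2 - 3) = (-3 - 8*1)²*(-50) + (⅓)*(-3)*(-5) = (-3 - 8)²*(-50) + 5 = (-11)²*(-50) + 5 = 121*(-50) + 5 = -6050 + 5 = -6045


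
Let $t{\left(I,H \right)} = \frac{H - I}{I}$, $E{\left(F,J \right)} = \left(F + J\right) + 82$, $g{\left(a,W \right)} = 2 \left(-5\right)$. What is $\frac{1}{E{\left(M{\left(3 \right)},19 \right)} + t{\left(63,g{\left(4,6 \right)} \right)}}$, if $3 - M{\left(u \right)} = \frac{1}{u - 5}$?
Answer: $\frac{126}{13021} \approx 0.0096767$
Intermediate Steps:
$g{\left(a,W \right)} = -10$
$M{\left(u \right)} = 3 - \frac{1}{-5 + u}$ ($M{\left(u \right)} = 3 - \frac{1}{u - 5} = 3 - \frac{1}{-5 + u}$)
$E{\left(F,J \right)} = 82 + F + J$
$t{\left(I,H \right)} = \frac{H - I}{I}$
$\frac{1}{E{\left(M{\left(3 \right)},19 \right)} + t{\left(63,g{\left(4,6 \right)} \right)}} = \frac{1}{\left(82 + \frac{-16 + 3 \cdot 3}{-5 + 3} + 19\right) + \frac{-10 - 63}{63}} = \frac{1}{\left(82 + \frac{-16 + 9}{-2} + 19\right) + \frac{-10 - 63}{63}} = \frac{1}{\left(82 - - \frac{7}{2} + 19\right) + \frac{1}{63} \left(-73\right)} = \frac{1}{\left(82 + \frac{7}{2} + 19\right) - \frac{73}{63}} = \frac{1}{\frac{209}{2} - \frac{73}{63}} = \frac{1}{\frac{13021}{126}} = \frac{126}{13021}$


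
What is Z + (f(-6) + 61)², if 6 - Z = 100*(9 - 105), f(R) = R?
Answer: 12631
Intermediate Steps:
Z = 9606 (Z = 6 - 100*(9 - 105) = 6 - 100*(-96) = 6 - 1*(-9600) = 6 + 9600 = 9606)
Z + (f(-6) + 61)² = 9606 + (-6 + 61)² = 9606 + 55² = 9606 + 3025 = 12631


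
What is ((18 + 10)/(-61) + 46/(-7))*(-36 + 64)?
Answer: -12008/61 ≈ -196.85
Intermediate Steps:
((18 + 10)/(-61) + 46/(-7))*(-36 + 64) = (28*(-1/61) + 46*(-⅐))*28 = (-28/61 - 46/7)*28 = -3002/427*28 = -12008/61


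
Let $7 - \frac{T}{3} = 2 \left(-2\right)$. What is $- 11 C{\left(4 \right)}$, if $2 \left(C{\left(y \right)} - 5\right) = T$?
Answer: $- \frac{473}{2} \approx -236.5$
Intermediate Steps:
$T = 33$ ($T = 21 - 3 \cdot 2 \left(-2\right) = 21 - -12 = 21 + 12 = 33$)
$C{\left(y \right)} = \frac{43}{2}$ ($C{\left(y \right)} = 5 + \frac{1}{2} \cdot 33 = 5 + \frac{33}{2} = \frac{43}{2}$)
$- 11 C{\left(4 \right)} = \left(-11\right) \frac{43}{2} = - \frac{473}{2}$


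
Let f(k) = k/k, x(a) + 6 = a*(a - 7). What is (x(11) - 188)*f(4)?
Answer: -150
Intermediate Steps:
x(a) = -6 + a*(-7 + a) (x(a) = -6 + a*(a - 7) = -6 + a*(-7 + a))
f(k) = 1
(x(11) - 188)*f(4) = ((-6 + 11**2 - 7*11) - 188)*1 = ((-6 + 121 - 77) - 188)*1 = (38 - 188)*1 = -150*1 = -150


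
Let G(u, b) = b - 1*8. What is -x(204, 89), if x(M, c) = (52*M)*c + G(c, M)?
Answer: -944308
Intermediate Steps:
G(u, b) = -8 + b (G(u, b) = b - 8 = -8 + b)
x(M, c) = -8 + M + 52*M*c (x(M, c) = (52*M)*c + (-8 + M) = 52*M*c + (-8 + M) = -8 + M + 52*M*c)
-x(204, 89) = -(-8 + 204 + 52*204*89) = -(-8 + 204 + 944112) = -1*944308 = -944308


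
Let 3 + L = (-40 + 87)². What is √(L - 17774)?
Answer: 4*I*√973 ≈ 124.77*I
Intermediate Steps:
L = 2206 (L = -3 + (-40 + 87)² = -3 + 47² = -3 + 2209 = 2206)
√(L - 17774) = √(2206 - 17774) = √(-15568) = 4*I*√973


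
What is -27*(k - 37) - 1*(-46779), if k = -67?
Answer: 49587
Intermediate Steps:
-27*(k - 37) - 1*(-46779) = -27*(-67 - 37) - 1*(-46779) = -27*(-104) + 46779 = 2808 + 46779 = 49587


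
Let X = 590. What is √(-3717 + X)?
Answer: I*√3127 ≈ 55.92*I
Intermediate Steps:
√(-3717 + X) = √(-3717 + 590) = √(-3127) = I*√3127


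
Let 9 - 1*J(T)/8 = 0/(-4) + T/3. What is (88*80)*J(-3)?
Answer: 563200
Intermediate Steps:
J(T) = 72 - 8*T/3 (J(T) = 72 - 8*(0/(-4) + T/3) = 72 - 8*(0*(-¼) + T*(⅓)) = 72 - 8*(0 + T/3) = 72 - 8*T/3)
(88*80)*J(-3) = (88*80)*(72 - 8/3*(-3)) = 7040*(72 + 8) = 7040*80 = 563200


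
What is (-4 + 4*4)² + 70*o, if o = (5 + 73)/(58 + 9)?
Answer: 15108/67 ≈ 225.49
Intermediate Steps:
o = 78/67 ≈ 1.1642
(-4 + 4*4)² + 70*o = (-4 + 4*4)² + 70*(78/67) = (-4 + 16)² + 5460/67 = 12² + 5460/67 = 144 + 5460/67 = 15108/67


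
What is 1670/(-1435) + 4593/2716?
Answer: 58721/111356 ≈ 0.52733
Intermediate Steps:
1670/(-1435) + 4593/2716 = 1670*(-1/1435) + 4593*(1/2716) = -334/287 + 4593/2716 = 58721/111356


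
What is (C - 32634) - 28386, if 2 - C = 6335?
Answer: -67353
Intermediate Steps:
C = -6333 (C = 2 - 1*6335 = 2 - 6335 = -6333)
(C - 32634) - 28386 = (-6333 - 32634) - 28386 = -38967 - 28386 = -67353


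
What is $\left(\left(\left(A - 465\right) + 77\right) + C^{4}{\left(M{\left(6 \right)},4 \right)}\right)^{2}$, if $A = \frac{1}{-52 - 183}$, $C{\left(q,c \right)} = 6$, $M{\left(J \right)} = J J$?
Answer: $\frac{45530597641}{55225} \approx 8.2446 \cdot 10^{5}$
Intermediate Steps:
$M{\left(J \right)} = J^{2}$
$A = - \frac{1}{235}$ ($A = \frac{1}{-235} = - \frac{1}{235} \approx -0.0042553$)
$\left(\left(\left(A - 465\right) + 77\right) + C^{4}{\left(M{\left(6 \right)},4 \right)}\right)^{2} = \left(\left(\left(- \frac{1}{235} - 465\right) + 77\right) + 6^{4}\right)^{2} = \left(\left(- \frac{109276}{235} + 77\right) + 1296\right)^{2} = \left(- \frac{91181}{235} + 1296\right)^{2} = \left(\frac{213379}{235}\right)^{2} = \frac{45530597641}{55225}$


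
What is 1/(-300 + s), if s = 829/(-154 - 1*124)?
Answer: -278/84229 ≈ -0.0033005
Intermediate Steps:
s = -829/278 (s = 829/(-154 - 124) = 829/(-278) = 829*(-1/278) = -829/278 ≈ -2.9820)
1/(-300 + s) = 1/(-300 - 829/278) = 1/(-84229/278) = -278/84229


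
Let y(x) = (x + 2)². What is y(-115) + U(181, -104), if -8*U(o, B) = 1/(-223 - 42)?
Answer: 27070281/2120 ≈ 12769.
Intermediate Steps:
y(x) = (2 + x)²
U(o, B) = 1/2120 (U(o, B) = -1/(8*(-223 - 42)) = -⅛/(-265) = -⅛*(-1/265) = 1/2120)
y(-115) + U(181, -104) = (2 - 115)² + 1/2120 = (-113)² + 1/2120 = 12769 + 1/2120 = 27070281/2120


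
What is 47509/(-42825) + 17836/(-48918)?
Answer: -514645327/349152225 ≈ -1.4740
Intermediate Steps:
47509/(-42825) + 17836/(-48918) = 47509*(-1/42825) + 17836*(-1/48918) = -47509/42825 - 8918/24459 = -514645327/349152225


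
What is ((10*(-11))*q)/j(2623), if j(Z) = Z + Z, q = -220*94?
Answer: 1137400/2623 ≈ 433.63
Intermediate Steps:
q = -20680
j(Z) = 2*Z
((10*(-11))*q)/j(2623) = ((10*(-11))*(-20680))/((2*2623)) = -110*(-20680)/5246 = 2274800*(1/5246) = 1137400/2623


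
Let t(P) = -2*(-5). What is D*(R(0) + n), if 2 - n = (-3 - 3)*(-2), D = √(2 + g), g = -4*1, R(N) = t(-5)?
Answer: 0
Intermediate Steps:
t(P) = 10
R(N) = 10
g = -4
D = I*√2 (D = √(2 - 4) = √(-2) = I*√2 ≈ 1.4142*I)
n = -10 (n = 2 - (-3 - 3)*(-2) = 2 - (-6)*(-2) = 2 - 1*12 = 2 - 12 = -10)
D*(R(0) + n) = (I*√2)*(10 - 10) = (I*√2)*0 = 0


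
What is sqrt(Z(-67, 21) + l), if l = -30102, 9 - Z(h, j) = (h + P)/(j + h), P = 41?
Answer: 2*I*sqrt(3979874)/23 ≈ 173.48*I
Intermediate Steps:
Z(h, j) = 9 - (41 + h)/(h + j) (Z(h, j) = 9 - (h + 41)/(j + h) = 9 - (41 + h)/(h + j))
sqrt(Z(-67, 21) + l) = sqrt((-41 + 8*(-67) + 9*21)/(-67 + 21) - 30102) = sqrt((-41 - 536 + 189)/(-46) - 30102) = sqrt(-1/46*(-388) - 30102) = sqrt(194/23 - 30102) = sqrt(-692152/23) = 2*I*sqrt(3979874)/23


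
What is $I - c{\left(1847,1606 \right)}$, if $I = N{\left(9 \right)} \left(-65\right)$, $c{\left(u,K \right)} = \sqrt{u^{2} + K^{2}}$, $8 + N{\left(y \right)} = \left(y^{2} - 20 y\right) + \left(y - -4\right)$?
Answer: $6110 - \sqrt{5990645} \approx 3662.4$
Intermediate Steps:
$N{\left(y \right)} = -4 + y^{2} - 19 y$ ($N{\left(y \right)} = -8 + \left(\left(y^{2} - 20 y\right) + \left(y - -4\right)\right) = -8 + \left(\left(y^{2} - 20 y\right) + \left(y + 4\right)\right) = -8 + \left(\left(y^{2} - 20 y\right) + \left(4 + y\right)\right) = -8 + \left(4 + y^{2} - 19 y\right) = -4 + y^{2} - 19 y$)
$c{\left(u,K \right)} = \sqrt{K^{2} + u^{2}}$
$I = 6110$ ($I = \left(-4 + 9^{2} - 171\right) \left(-65\right) = \left(-4 + 81 - 171\right) \left(-65\right) = \left(-94\right) \left(-65\right) = 6110$)
$I - c{\left(1847,1606 \right)} = 6110 - \sqrt{1606^{2} + 1847^{2}} = 6110 - \sqrt{2579236 + 3411409} = 6110 - \sqrt{5990645}$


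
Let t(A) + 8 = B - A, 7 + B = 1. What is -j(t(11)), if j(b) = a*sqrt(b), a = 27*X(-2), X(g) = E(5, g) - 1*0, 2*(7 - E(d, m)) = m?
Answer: -1080*I ≈ -1080.0*I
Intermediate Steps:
B = -6 (B = -7 + 1 = -6)
t(A) = -14 - A (t(A) = -8 + (-6 - A) = -14 - A)
E(d, m) = 7 - m/2
X(g) = 7 - g/2 (X(g) = (7 - g/2) - 1*0 = (7 - g/2) + 0 = 7 - g/2)
a = 216 (a = 27*(7 - 1/2*(-2)) = 27*(7 + 1) = 27*8 = 216)
j(b) = 216*sqrt(b)
-j(t(11)) = -216*sqrt(-14 - 1*11) = -216*sqrt(-14 - 11) = -216*sqrt(-25) = -216*5*I = -1080*I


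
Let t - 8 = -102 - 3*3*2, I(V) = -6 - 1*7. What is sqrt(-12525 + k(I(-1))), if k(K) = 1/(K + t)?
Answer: I*sqrt(7828130)/25 ≈ 111.92*I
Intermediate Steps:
I(V) = -13 (I(V) = -6 - 7 = -13)
t = -112 (t = 8 + (-102 - 3*3*2) = 8 + (-102 - 9*2) = 8 + (-102 - 18) = 8 - 120 = -112)
k(K) = 1/(-112 + K) (k(K) = 1/(K - 112) = 1/(-112 + K))
sqrt(-12525 + k(I(-1))) = sqrt(-12525 + 1/(-112 - 13)) = sqrt(-12525 + 1/(-125)) = sqrt(-12525 - 1/125) = sqrt(-1565626/125) = I*sqrt(7828130)/25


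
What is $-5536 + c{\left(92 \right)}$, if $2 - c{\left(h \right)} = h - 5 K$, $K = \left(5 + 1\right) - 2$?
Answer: $-5606$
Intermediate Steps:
$K = 4$ ($K = 6 - 2 = 4$)
$c{\left(h \right)} = 22 - h$ ($c{\left(h \right)} = 2 - \left(h - 20\right) = 2 - \left(-20 + h\right) = 22 - h$)
$-5536 + c{\left(92 \right)} = -5536 + \left(22 - 92\right) = -5536 - 70 = -5606$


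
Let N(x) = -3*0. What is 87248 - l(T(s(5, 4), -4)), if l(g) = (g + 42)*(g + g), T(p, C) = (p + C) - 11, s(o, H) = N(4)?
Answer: 88058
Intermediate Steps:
N(x) = 0
s(o, H) = 0
T(p, C) = -11 + C + p (T(p, C) = (C + p) - 11 = -11 + C + p)
l(g) = 2*g*(42 + g) (l(g) = (42 + g)*(2*g) = 2*g*(42 + g))
87248 - l(T(s(5, 4), -4)) = 87248 - 2*(-11 - 4 + 0)*(42 + (-11 - 4 + 0)) = 87248 - 2*(-15)*(42 - 15) = 87248 - 2*(-15)*27 = 87248 - 1*(-810) = 87248 + 810 = 88058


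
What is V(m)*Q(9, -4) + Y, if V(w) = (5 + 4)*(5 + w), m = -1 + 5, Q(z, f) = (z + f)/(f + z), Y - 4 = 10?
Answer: 95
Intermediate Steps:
Y = 14 (Y = 4 + 10 = 14)
Q(z, f) = 1 (Q(z, f) = (f + z)/(f + z) = 1)
m = 4
V(w) = 45 + 9*w (V(w) = 9*(5 + w) = 45 + 9*w)
V(m)*Q(9, -4) + Y = (45 + 9*4)*1 + 14 = (45 + 36)*1 + 14 = 81*1 + 14 = 81 + 14 = 95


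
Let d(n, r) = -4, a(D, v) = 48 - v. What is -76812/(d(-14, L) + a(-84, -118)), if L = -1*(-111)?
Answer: -12802/27 ≈ -474.15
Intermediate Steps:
L = 111
-76812/(d(-14, L) + a(-84, -118)) = -76812/(-4 + (48 - 1*(-118))) = -76812/(-4 + (48 + 118)) = -76812/(-4 + 166) = -76812/162 = -76812*1/162 = -12802/27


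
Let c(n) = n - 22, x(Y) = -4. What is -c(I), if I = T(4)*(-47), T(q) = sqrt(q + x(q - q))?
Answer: 22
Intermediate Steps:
T(q) = sqrt(-4 + q) (T(q) = sqrt(q - 4) = sqrt(-4 + q))
I = 0 (I = sqrt(-4 + 4)*(-47) = sqrt(0)*(-47) = 0*(-47) = 0)
c(n) = -22 + n
-c(I) = -(-22 + 0) = -1*(-22) = 22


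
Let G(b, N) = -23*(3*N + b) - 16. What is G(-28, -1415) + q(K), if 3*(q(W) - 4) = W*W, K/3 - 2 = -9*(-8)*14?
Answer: 3158567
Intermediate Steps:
K = 3030 (K = 6 + 3*(-9*(-8)*14) = 6 + 3*(72*14) = 6 + 3*1008 = 6 + 3024 = 3030)
G(b, N) = -16 - 69*N - 23*b (G(b, N) = -23*(b + 3*N) - 16 = (-69*N - 23*b) - 16 = -16 - 69*N - 23*b)
q(W) = 4 + W²/3 (q(W) = 4 + (W*W)/3 = 4 + W²/3)
G(-28, -1415) + q(K) = (-16 - 69*(-1415) - 23*(-28)) + (4 + (⅓)*3030²) = (-16 + 97635 + 644) + (4 + (⅓)*9180900) = 98263 + (4 + 3060300) = 98263 + 3060304 = 3158567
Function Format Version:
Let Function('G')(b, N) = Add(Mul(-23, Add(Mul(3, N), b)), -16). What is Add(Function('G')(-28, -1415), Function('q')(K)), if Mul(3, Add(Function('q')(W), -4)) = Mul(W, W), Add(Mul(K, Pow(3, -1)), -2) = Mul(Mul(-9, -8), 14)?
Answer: 3158567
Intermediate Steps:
K = 3030 (K = Add(6, Mul(3, Mul(Mul(-9, -8), 14))) = Add(6, Mul(3, Mul(72, 14))) = Add(6, Mul(3, 1008)) = Add(6, 3024) = 3030)
Function('G')(b, N) = Add(-16, Mul(-69, N), Mul(-23, b)) (Function('G')(b, N) = Add(Mul(-23, Add(b, Mul(3, N))), -16) = Add(Add(Mul(-69, N), Mul(-23, b)), -16) = Add(-16, Mul(-69, N), Mul(-23, b)))
Function('q')(W) = Add(4, Mul(Rational(1, 3), Pow(W, 2))) (Function('q')(W) = Add(4, Mul(Rational(1, 3), Mul(W, W))) = Add(4, Mul(Rational(1, 3), Pow(W, 2))))
Add(Function('G')(-28, -1415), Function('q')(K)) = Add(Add(-16, Mul(-69, -1415), Mul(-23, -28)), Add(4, Mul(Rational(1, 3), Pow(3030, 2)))) = Add(Add(-16, 97635, 644), Add(4, Mul(Rational(1, 3), 9180900))) = Add(98263, Add(4, 3060300)) = Add(98263, 3060304) = 3158567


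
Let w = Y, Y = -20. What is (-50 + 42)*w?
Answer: 160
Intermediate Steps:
w = -20
(-50 + 42)*w = (-50 + 42)*(-20) = -8*(-20) = 160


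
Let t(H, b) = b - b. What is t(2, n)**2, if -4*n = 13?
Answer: 0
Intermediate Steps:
n = -13/4 (n = -1/4*13 = -13/4 ≈ -3.2500)
t(H, b) = 0
t(2, n)**2 = 0**2 = 0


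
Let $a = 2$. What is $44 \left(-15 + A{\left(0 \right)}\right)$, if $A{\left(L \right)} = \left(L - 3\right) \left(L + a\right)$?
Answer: $-924$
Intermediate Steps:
$A{\left(L \right)} = \left(-3 + L\right) \left(2 + L\right)$ ($A{\left(L \right)} = \left(L - 3\right) \left(L + 2\right) = \left(-3 + L\right) \left(2 + L\right)$)
$44 \left(-15 + A{\left(0 \right)}\right) = 44 \left(-15 - \left(6 - 0^{2}\right)\right) = 44 \left(-15 + \left(-6 + 0 + 0\right)\right) = 44 \left(-15 - 6\right) = 44 \left(-21\right) = -924$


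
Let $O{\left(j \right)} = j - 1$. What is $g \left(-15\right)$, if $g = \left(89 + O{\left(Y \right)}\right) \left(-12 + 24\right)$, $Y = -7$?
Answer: $-14580$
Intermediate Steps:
$O{\left(j \right)} = -1 + j$ ($O{\left(j \right)} = j - 1 = -1 + j$)
$g = 972$ ($g = \left(89 - 8\right) \left(-12 + 24\right) = \left(89 - 8\right) 12 = 81 \cdot 12 = 972$)
$g \left(-15\right) = 972 \left(-15\right) = -14580$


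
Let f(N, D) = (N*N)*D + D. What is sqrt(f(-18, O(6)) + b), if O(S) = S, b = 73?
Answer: 17*sqrt(7) ≈ 44.978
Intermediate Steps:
f(N, D) = D + D*N**2 (f(N, D) = N**2*D + D = D*N**2 + D = D + D*N**2)
sqrt(f(-18, O(6)) + b) = sqrt(6*(1 + (-18)**2) + 73) = sqrt(6*(1 + 324) + 73) = sqrt(6*325 + 73) = sqrt(1950 + 73) = sqrt(2023) = 17*sqrt(7)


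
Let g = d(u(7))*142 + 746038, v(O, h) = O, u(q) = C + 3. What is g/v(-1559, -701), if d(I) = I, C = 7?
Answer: -747458/1559 ≈ -479.45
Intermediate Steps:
u(q) = 10 (u(q) = 7 + 3 = 10)
g = 747458 (g = 10*142 + 746038 = 1420 + 746038 = 747458)
g/v(-1559, -701) = 747458/(-1559) = 747458*(-1/1559) = -747458/1559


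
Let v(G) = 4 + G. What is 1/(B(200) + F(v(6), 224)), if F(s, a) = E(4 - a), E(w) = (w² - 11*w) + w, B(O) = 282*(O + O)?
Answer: 1/163400 ≈ 6.1200e-6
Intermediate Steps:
B(O) = 564*O (B(O) = 282*(2*O) = 564*O)
E(w) = w² - 10*w
F(s, a) = (-6 - a)*(4 - a) (F(s, a) = (4 - a)*(-10 + (4 - a)) = (4 - a)*(-6 - a) = (-6 - a)*(4 - a))
1/(B(200) + F(v(6), 224)) = 1/(564*200 + (-4 + 224)*(6 + 224)) = 1/(112800 + 220*230) = 1/(112800 + 50600) = 1/163400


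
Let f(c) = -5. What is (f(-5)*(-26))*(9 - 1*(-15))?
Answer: 3120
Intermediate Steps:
(f(-5)*(-26))*(9 - 1*(-15)) = (-5*(-26))*(9 - 1*(-15)) = 130*(9 + 15) = 130*24 = 3120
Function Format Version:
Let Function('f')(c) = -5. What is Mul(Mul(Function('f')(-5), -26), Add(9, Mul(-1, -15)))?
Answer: 3120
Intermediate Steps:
Mul(Mul(Function('f')(-5), -26), Add(9, Mul(-1, -15))) = Mul(Mul(-5, -26), Add(9, Mul(-1, -15))) = Mul(130, Add(9, 15)) = Mul(130, 24) = 3120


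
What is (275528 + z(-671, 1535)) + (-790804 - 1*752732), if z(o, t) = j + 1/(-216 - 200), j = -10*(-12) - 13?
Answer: -527446817/416 ≈ -1.2679e+6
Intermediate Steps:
j = 107 (j = 120 - 13 = 107)
z(o, t) = 44511/416 (z(o, t) = 107 + 1/(-216 - 200) = 107 + 1/(-416) = 107 - 1/416*1 = 107 - 1/416 = 44511/416)
(275528 + z(-671, 1535)) + (-790804 - 1*752732) = (275528 + 44511/416) + (-790804 - 1*752732) = 114664159/416 + (-790804 - 752732) = 114664159/416 - 1543536 = -527446817/416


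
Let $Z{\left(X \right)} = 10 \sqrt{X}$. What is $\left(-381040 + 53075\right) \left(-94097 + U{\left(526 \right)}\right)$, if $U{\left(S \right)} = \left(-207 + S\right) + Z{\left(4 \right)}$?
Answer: $30749342470$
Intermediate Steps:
$U{\left(S \right)} = -187 + S$ ($U{\left(S \right)} = \left(-207 + S\right) + 10 \sqrt{4} = \left(-207 + S\right) + 10 \cdot 2 = \left(-207 + S\right) + 20 = -187 + S$)
$\left(-381040 + 53075\right) \left(-94097 + U{\left(526 \right)}\right) = \left(-381040 + 53075\right) \left(-94097 + \left(-187 + 526\right)\right) = - 327965 \left(-94097 + 339\right) = \left(-327965\right) \left(-93758\right) = 30749342470$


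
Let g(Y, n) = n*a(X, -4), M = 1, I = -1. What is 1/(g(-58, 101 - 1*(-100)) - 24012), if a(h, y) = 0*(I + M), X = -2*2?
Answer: -1/24012 ≈ -4.1646e-5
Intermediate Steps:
X = -4
a(h, y) = 0 (a(h, y) = 0*(-1 + 1) = 0*0 = 0)
g(Y, n) = 0 (g(Y, n) = n*0 = 0)
1/(g(-58, 101 - 1*(-100)) - 24012) = 1/(0 - 24012) = 1/(-24012) = -1/24012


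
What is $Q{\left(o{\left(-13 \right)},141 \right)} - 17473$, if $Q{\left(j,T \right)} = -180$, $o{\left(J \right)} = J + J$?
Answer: $-17653$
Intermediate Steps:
$o{\left(J \right)} = 2 J$
$Q{\left(o{\left(-13 \right)},141 \right)} - 17473 = -180 - 17473 = -17653$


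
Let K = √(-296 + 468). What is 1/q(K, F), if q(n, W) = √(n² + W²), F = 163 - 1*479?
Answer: √25007/50014 ≈ 0.0031618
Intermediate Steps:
F = -316 (F = 163 - 479 = -316)
K = 2*√43 (K = √172 = 2*√43 ≈ 13.115)
q(n, W) = √(W² + n²)
1/q(K, F) = 1/(√((-316)² + (2*√43)²)) = 1/(√(99856 + 172)) = 1/(√100028) = 1/(2*√25007) = √25007/50014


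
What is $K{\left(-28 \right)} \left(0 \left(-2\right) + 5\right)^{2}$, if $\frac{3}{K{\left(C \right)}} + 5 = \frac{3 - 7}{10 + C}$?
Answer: $- \frac{675}{43} \approx -15.698$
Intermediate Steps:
$K{\left(C \right)} = \frac{3}{-5 - \frac{4}{10 + C}}$ ($K{\left(C \right)} = \frac{3}{-5 + \frac{3 - 7}{10 + C}} = \frac{3}{-5 - \frac{4}{10 + C}}$)
$K{\left(-28 \right)} \left(0 \left(-2\right) + 5\right)^{2} = \frac{3 \left(-10 - -28\right)}{54 + 5 \left(-28\right)} \left(0 \left(-2\right) + 5\right)^{2} = \frac{3 \left(-10 + 28\right)}{54 - 140} \left(0 + 5\right)^{2} = 3 \frac{1}{-86} \cdot 18 \cdot 5^{2} = 3 \left(- \frac{1}{86}\right) 18 \cdot 25 = \left(- \frac{27}{43}\right) 25 = - \frac{675}{43}$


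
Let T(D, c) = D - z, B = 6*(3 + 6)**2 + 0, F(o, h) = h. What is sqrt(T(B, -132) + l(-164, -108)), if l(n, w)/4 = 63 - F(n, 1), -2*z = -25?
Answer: sqrt(2886)/2 ≈ 26.861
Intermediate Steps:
z = 25/2 (z = -1/2*(-25) = 25/2 ≈ 12.500)
l(n, w) = 248 (l(n, w) = 4*(63 - 1*1) = 4*(63 - 1) = 4*62 = 248)
B = 486 (B = 6*9**2 + 0 = 6*81 + 0 = 486 + 0 = 486)
T(D, c) = -25/2 + D (T(D, c) = D - 1*25/2 = D - 25/2 = -25/2 + D)
sqrt(T(B, -132) + l(-164, -108)) = sqrt((-25/2 + 486) + 248) = sqrt(947/2 + 248) = sqrt(1443/2) = sqrt(2886)/2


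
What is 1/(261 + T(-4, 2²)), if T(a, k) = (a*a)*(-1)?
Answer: 1/245 ≈ 0.0040816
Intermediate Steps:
T(a, k) = -a² (T(a, k) = a²*(-1) = -a²)
1/(261 + T(-4, 2²)) = 1/(261 - 1*(-4)²) = 1/(261 - 1*16) = 1/(261 - 16) = 1/245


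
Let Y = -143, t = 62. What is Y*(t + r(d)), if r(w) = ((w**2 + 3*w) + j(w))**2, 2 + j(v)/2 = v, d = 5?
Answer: -311454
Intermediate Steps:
j(v) = -4 + 2*v
r(w) = (-4 + w**2 + 5*w)**2 (r(w) = ((w**2 + 3*w) + (-4 + 2*w))**2 = (-4 + w**2 + 5*w)**2)
Y*(t + r(d)) = -143*(62 + (-4 + 5**2 + 5*5)**2) = -143*(62 + (-4 + 25 + 25)**2) = -143*(62 + 46**2) = -143*(62 + 2116) = -143*2178 = -311454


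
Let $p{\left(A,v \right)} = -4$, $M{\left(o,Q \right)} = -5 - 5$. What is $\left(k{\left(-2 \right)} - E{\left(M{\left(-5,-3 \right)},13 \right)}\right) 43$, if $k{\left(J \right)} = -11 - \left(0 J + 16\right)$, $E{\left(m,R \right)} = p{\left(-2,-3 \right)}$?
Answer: $-989$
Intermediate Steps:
$M{\left(o,Q \right)} = -10$
$E{\left(m,R \right)} = -4$
$k{\left(J \right)} = -27$ ($k{\left(J \right)} = -11 - \left(0 + 16\right) = -11 - 16 = -27$)
$\left(k{\left(-2 \right)} - E{\left(M{\left(-5,-3 \right)},13 \right)}\right) 43 = \left(-27 - -4\right) 43 = \left(-27 + 4\right) 43 = \left(-23\right) 43 = -989$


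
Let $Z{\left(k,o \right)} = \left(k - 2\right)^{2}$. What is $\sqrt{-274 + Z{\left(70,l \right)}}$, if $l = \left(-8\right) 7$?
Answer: $5 \sqrt{174} \approx 65.955$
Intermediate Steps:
$l = -56$
$Z{\left(k,o \right)} = \left(-2 + k\right)^{2}$
$\sqrt{-274 + Z{\left(70,l \right)}} = \sqrt{-274 + \left(-2 + 70\right)^{2}} = \sqrt{-274 + 68^{2}} = \sqrt{-274 + 4624} = \sqrt{4350} = 5 \sqrt{174}$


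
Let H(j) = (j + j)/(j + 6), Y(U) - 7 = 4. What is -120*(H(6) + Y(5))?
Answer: -1440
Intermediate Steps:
Y(U) = 11 (Y(U) = 7 + 4 = 11)
H(j) = 2*j/(6 + j) (H(j) = (2*j)/(6 + j) = 2*j/(6 + j))
-120*(H(6) + Y(5)) = -120*(2*6/(6 + 6) + 11) = -120*(2*6/12 + 11) = -120*(2*6*(1/12) + 11) = -120*(1 + 11) = -120*12 = -1440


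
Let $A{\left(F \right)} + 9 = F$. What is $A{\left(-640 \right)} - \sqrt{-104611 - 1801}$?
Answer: $-649 - 2 i \sqrt{26603} \approx -649.0 - 326.21 i$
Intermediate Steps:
$A{\left(F \right)} = -9 + F$
$A{\left(-640 \right)} - \sqrt{-104611 - 1801} = \left(-9 - 640\right) - \sqrt{-104611 - 1801} = -649 - \sqrt{-106412} = -649 - 2 i \sqrt{26603}$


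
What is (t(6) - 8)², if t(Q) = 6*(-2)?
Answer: 400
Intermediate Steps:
t(Q) = -12
(t(6) - 8)² = (-12 - 8)² = (-20)² = 400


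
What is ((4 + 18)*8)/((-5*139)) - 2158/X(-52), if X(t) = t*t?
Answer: -75989/72280 ≈ -1.0513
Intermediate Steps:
X(t) = t²
((4 + 18)*8)/((-5*139)) - 2158/X(-52) = ((4 + 18)*8)/((-5*139)) - 2158/((-52)²) = (22*8)/(-695) - 2158/2704 = 176*(-1/695) - 2158*1/2704 = -176/695 - 83/104 = -75989/72280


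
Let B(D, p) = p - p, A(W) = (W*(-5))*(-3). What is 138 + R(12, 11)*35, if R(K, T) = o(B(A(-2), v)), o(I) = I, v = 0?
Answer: 138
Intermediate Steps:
A(W) = 15*W (A(W) = -5*W*(-3) = 15*W)
B(D, p) = 0
R(K, T) = 0
138 + R(12, 11)*35 = 138 + 0*35 = 138 + 0 = 138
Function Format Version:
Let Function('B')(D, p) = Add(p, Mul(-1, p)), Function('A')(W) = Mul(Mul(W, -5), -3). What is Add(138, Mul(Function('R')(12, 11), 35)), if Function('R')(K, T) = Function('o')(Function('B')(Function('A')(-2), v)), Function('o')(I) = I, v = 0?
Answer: 138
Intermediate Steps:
Function('A')(W) = Mul(15, W) (Function('A')(W) = Mul(Mul(-5, W), -3) = Mul(15, W))
Function('B')(D, p) = 0
Function('R')(K, T) = 0
Add(138, Mul(Function('R')(12, 11), 35)) = Add(138, Mul(0, 35)) = Add(138, 0) = 138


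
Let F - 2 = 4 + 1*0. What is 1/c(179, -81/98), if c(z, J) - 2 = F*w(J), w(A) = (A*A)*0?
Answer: ½ ≈ 0.50000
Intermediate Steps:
w(A) = 0 (w(A) = A²*0 = 0)
F = 6 (F = 2 + (4 + 1*0) = 2 + (4 + 0) = 2 + 4 = 6)
c(z, J) = 2 (c(z, J) = 2 + 6*0 = 2 + 0 = 2)
1/c(179, -81/98) = 1/2 = ½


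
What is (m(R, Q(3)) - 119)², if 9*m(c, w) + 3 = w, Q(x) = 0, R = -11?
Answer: 128164/9 ≈ 14240.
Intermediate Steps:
m(c, w) = -⅓ + w/9
(m(R, Q(3)) - 119)² = ((-⅓ + (⅑)*0) - 119)² = ((-⅓ + 0) - 119)² = (-⅓ - 119)² = (-358/3)² = 128164/9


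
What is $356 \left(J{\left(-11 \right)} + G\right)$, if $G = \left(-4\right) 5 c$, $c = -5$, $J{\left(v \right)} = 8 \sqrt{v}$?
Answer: $35600 + 2848 i \sqrt{11} \approx 35600.0 + 9445.8 i$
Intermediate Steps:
$G = 100$ ($G = \left(-4\right) 5 \left(-5\right) = \left(-20\right) \left(-5\right) = 100$)
$356 \left(J{\left(-11 \right)} + G\right) = 356 \left(8 \sqrt{-11} + 100\right) = 356 \left(8 i \sqrt{11} + 100\right) = 356 \left(100 + 8 i \sqrt{11}\right) = 35600 + 2848 i \sqrt{11}$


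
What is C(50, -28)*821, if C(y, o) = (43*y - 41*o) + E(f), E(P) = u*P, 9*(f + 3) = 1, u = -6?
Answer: 8165666/3 ≈ 2.7219e+6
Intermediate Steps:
f = -26/9 (f = -3 + (⅑)*1 = -3 + ⅑ = -26/9 ≈ -2.8889)
E(P) = -6*P
C(y, o) = 52/3 - 41*o + 43*y (C(y, o) = (43*y - 41*o) - 6*(-26/9) = (-41*o + 43*y) + 52/3 = 52/3 - 41*o + 43*y)
C(50, -28)*821 = (52/3 - 41*(-28) + 43*50)*821 = (52/3 + 1148 + 2150)*821 = (9946/3)*821 = 8165666/3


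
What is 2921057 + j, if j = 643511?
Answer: 3564568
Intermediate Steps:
2921057 + j = 2921057 + 643511 = 3564568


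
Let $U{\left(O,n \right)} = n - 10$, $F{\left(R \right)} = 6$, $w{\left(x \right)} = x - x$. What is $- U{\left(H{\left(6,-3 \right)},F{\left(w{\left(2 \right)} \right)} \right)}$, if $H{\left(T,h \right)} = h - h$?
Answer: $4$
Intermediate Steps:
$w{\left(x \right)} = 0$
$H{\left(T,h \right)} = 0$
$U{\left(O,n \right)} = -10 + n$
$- U{\left(H{\left(6,-3 \right)},F{\left(w{\left(2 \right)} \right)} \right)} = - (-10 + 6) = \left(-1\right) \left(-4\right) = 4$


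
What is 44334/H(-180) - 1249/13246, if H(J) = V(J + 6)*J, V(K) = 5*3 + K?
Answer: 2553249/1755095 ≈ 1.4548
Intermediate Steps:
V(K) = 15 + K
H(J) = J*(21 + J) (H(J) = (15 + (J + 6))*J = (15 + (6 + J))*J = (21 + J)*J = J*(21 + J))
44334/H(-180) - 1249/13246 = 44334/((-180*(21 - 180))) - 1249/13246 = 44334/((-180*(-159))) - 1249*1/13246 = 44334/28620 - 1249/13246 = 44334*(1/28620) - 1249/13246 = 821/530 - 1249/13246 = 2553249/1755095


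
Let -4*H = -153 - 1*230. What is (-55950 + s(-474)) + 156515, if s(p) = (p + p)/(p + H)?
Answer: 152158637/1513 ≈ 1.0057e+5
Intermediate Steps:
H = 383/4 (H = -(-153 - 1*230)/4 = -(-153 - 230)/4 = -¼*(-383) = 383/4 ≈ 95.750)
s(p) = 2*p/(383/4 + p) (s(p) = (p + p)/(p + 383/4) = (2*p)/(383/4 + p) = 2*p/(383/4 + p))
(-55950 + s(-474)) + 156515 = (-55950 + 8*(-474)/(383 + 4*(-474))) + 156515 = (-55950 + 8*(-474)/(383 - 1896)) + 156515 = (-55950 + 8*(-474)/(-1513)) + 156515 = (-55950 + 8*(-474)*(-1/1513)) + 156515 = (-55950 + 3792/1513) + 156515 = -84648558/1513 + 156515 = 152158637/1513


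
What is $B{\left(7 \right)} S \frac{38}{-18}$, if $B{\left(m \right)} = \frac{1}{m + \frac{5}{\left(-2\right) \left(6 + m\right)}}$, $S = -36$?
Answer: $\frac{1976}{177} \approx 11.164$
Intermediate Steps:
$B{\left(m \right)} = \frac{1}{m + \frac{5}{-12 - 2 m}}$
$B{\left(7 \right)} S \frac{38}{-18} = \frac{2 \left(6 + 7\right)}{-5 + 2 \cdot 7^{2} + 12 \cdot 7} \left(-36\right) \frac{38}{-18} = 2 \frac{1}{-5 + 2 \cdot 49 + 84} \cdot 13 \left(-36\right) 38 \left(- \frac{1}{18}\right) = 2 \frac{1}{-5 + 98 + 84} \cdot 13 \left(-36\right) \left(- \frac{19}{9}\right) = 2 \cdot \frac{1}{177} \cdot 13 \left(-36\right) \left(- \frac{19}{9}\right) = \frac{26}{177} \left(-36\right) \left(- \frac{19}{9}\right) = \left(- \frac{312}{59}\right) \left(- \frac{19}{9}\right) = \frac{1976}{177}$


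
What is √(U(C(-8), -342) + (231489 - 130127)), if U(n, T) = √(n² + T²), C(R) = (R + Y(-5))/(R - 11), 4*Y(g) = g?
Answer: √(146366728 + 19*√675585433)/38 ≈ 318.91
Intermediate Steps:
Y(g) = g/4
C(R) = (-5/4 + R)/(-11 + R) (C(R) = (R + (¼)*(-5))/(R - 11) = (R - 5/4)/(-11 + R) = (-5/4 + R)/(-11 + R))
U(n, T) = √(T² + n²)
√(U(C(-8), -342) + (231489 - 130127)) = √(√((-342)² + ((-5/4 - 8)/(-11 - 8))²) + (231489 - 130127)) = √(√(116964 + (-37/4/(-19))²) + 101362) = √(√(116964 + (-1/19*(-37/4))²) + 101362) = √(√(116964 + (37/76)²) + 101362) = √(√(116964 + 1369/5776) + 101362) = √(√(675585433/5776) + 101362) = √(√675585433/76 + 101362) = √(101362 + √675585433/76)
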